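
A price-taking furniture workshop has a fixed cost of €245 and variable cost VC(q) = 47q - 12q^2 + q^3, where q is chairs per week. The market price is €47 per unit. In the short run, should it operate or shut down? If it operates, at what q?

Produce at q = 8

From TC, MC = TC'(q) = 47 - 24q + 3q^2 and AVC = VC/q = 47 - 12q + q^2.
The AVC parabola has its vertex at q = 12/2 = 6, where AVC = 47 - 12·6 + 6^2 = €11.
P = €47 exceeds min AVC = €11, so the firm stays open.
Solving P = MC: -24q + 3q^2 = 0 ⇒ q = 0 or 8. On the upward-sloping branch, q* = 8.
Check: AVC at q = 8 is €15 ≤ P, so revenue covers variable cost.
Profit = P·q − TC = 47·8 − 365 = €11.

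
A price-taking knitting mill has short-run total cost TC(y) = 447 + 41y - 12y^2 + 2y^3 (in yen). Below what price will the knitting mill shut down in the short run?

¥23 per unit

Short-run supply begins at min AVC. From VC = 41y - 12y^2 + 2y^3, AVC = 41 - 12y + 2y^2.
At the minimum of AVC, MC = AVC. MC = 41 - 24y + 6y^2; setting MC = AVC gives 4y^2 - 12y = 0, so y = 3. min AVC = 23.
The firm shuts down for any P below ¥23.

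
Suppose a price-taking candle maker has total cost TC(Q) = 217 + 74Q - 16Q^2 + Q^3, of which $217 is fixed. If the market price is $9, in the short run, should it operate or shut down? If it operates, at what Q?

From TC, MC = TC'(Q) = 74 - 32Q + 3Q^2 and AVC = VC/Q = 74 - 16Q + Q^2.
AVC is minimized where dAVC/dQ = -16 + 2Q = 0, at Q = 8; min AVC = 74 - 16·8 + 8^2 = $10.
With P < min AVC ($9 < $10), every unit sold adds to the loss.
The firm minimizes its loss by shutting down and losing only its fixed cost of $217.

Shut down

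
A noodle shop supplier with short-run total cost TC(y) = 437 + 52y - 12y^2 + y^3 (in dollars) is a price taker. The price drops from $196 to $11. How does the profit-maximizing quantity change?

Output falls from 12 to 0 (the firm shuts down)

AVC = 52 - 12y + y^2, minimized at y = 6 where min AVC = $16. MC = 52 - 24y + 3y^2.
With P = $196 above the shutdown price, P = MC gives y = 12.
At P = $11 < min AVC = $16, price no longer covers variable cost at any output, so the firm shuts down: y = 0.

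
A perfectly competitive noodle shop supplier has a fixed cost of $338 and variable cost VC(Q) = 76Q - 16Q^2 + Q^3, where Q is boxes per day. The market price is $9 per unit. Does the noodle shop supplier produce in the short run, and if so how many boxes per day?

Shut down

From TC, MC = TC'(Q) = 76 - 32Q + 3Q^2 and AVC = VC/Q = 76 - 16Q + Q^2.
AVC is minimized where dAVC/dQ = -16 + 2Q = 0, at Q = 8; min AVC = 76 - 16·8 + 8^2 = $12.
P = $9 lies below min AVC = $12; no output level covers variable cost.
Shutting down limits the loss to fixed cost, $338.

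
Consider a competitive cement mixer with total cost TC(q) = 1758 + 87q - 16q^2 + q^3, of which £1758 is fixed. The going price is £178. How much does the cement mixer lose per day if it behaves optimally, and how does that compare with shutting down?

Profit = -£68 at q = 13

AVC = 87 - 16q + q^2 has its minimum £23 at q = 8; price £178 clears that bar, so the firm operates.
MC = 87 - 32q + 3q^2. Setting P = MC and taking the root on the rising branch gives q* = 13.
TR = 178·13 = 2314. TC = 1758 + 624 = 2382. Profit = 2314 − 2382 = -£68.
By producing, the firm covers all variable cost plus £1690 of fixed cost; shutting down would lose the full £1758.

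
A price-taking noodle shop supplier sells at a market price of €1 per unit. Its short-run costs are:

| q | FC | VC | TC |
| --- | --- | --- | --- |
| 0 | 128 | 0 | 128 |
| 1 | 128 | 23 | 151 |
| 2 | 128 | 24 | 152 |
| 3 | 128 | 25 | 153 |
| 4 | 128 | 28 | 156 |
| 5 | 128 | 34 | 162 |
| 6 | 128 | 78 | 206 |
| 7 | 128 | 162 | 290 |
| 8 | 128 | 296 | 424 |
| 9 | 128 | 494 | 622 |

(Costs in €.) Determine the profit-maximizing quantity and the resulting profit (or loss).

Tabulate TR − TC: q=0: -128; q=1: -150; q=2: -150; q=3: -150; q=4: -152; q=5: -157; q=6: -200; q=7: -283; q=8: -416; q=9: -613.
Profit is highest at q = 0. Equivalently, the lowest AVC in the table is 34/5 ≈ €6.80 at q = 5, and P = €1 falls below it — price never covers variable cost, so the firm shuts down and loses only its fixed cost.

q = 0 (shut down); profit = -€128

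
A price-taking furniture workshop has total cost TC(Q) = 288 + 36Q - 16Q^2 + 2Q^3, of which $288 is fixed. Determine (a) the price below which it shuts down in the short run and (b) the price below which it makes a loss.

AVC = 36 - 16Q + 2Q^2; minimized at Q = 4, giving min AVC = $4. That is the shutdown price.
ATC = 288/Q + 36 - 16Q + 2Q^2. Setting dATC/dQ = −288/Q^2 − 16 + 4Q = 0 gives Q = 6 (since 4·6^3 − 16·6^2 = 288).
min ATC = 288/6 + 36 − 16·6 + 2·6^2 = $60. That is the break-even price.
Between these two prices the firm operates at a loss; above $60 it earns a profit.

Shutdown price = $4; break-even price = $60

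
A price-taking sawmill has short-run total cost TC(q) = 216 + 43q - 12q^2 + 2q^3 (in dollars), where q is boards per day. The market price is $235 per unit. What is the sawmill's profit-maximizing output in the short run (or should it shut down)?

Variable cost is VC = 43q - 12q^2 + 2q^3, so AVC = VC/q = 43 - 12q + 2q^2 and MC = dTC/dq = 43 - 24q + 6q^2.
The AVC parabola has its vertex at q = 12/4 = 3, where AVC = 43 - 12·3 + 2·3^2 = $25.
P = $235 exceeds min AVC = $25, so the firm stays open.
Set P = MC: 235 = 43 - 24q + 6q^2 → -192 - 24q + 6q^2 = 0. The roots are q = -4 and q = 8; the profit-maximizing output is on the rising part of MC, so q* = 8.
Check: AVC at q = 8 is $75 ≤ P, so revenue covers variable cost.
Profit = P·q − TC = 235·8 − 816 = $1064.

Produce at q = 8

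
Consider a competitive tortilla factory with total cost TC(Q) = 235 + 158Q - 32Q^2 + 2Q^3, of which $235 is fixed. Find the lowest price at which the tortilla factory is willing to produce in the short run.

$30 per unit

Short-run supply begins at min AVC. From VC = 158Q - 32Q^2 + 2Q^3, AVC = 158 - 32Q + 2Q^2.
dAVC/dQ = -32 + 4Q = 0 gives Q = 8. min AVC = 158 - 32·8 + 2·8^2 = 30.
The firm shuts down for any P below $30.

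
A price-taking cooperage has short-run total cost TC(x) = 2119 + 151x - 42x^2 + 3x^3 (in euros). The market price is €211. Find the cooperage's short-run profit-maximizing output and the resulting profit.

Profit = -€319 at x = 10

AVC = 151 - 42x + 3x^2; min AVC = €4 at x = 7. Since P = €211 ≥ min AVC, the firm produces.
With MC = 151 - 84x + 9x^2, P = MC on the upward-sloping part at x* = 10.
TR = 211·10 = 2110. TC = 2119 + 310 = 2429. Profit = 2110 − 2429 = -€319.
By producing, the firm covers all variable cost plus €1800 of fixed cost; shutting down would lose the full €2119.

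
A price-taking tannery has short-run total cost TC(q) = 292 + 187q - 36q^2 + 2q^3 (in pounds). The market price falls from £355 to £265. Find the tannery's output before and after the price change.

MC = 187 - 72q + 6q^2; the shutdown threshold is min AVC = £25 (at q = 9).
At P = £355 ≥ min AVC, set P = MC on the rising branch: q = 14.
At P = £265 ≥ min AVC, set P = MC: q = 13. The firm stays open but cuts output.

Output falls from 14 to 13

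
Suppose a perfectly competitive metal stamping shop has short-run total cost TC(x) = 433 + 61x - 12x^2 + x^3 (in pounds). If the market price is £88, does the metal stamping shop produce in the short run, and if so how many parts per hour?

Produce at x = 9

Variable cost is VC = 61x - 12x^2 + x^3, so AVC = VC/x = 61 - 12x + x^2 and MC = dTC/dx = 61 - 24x + 3x^2.
AVC hits its minimum where MC = AVC, at x = 6, giving min AVC = 61 - 12·6 + 6^2 = £25.
Because £88 ≥ £25, revenue can cover variable cost; the firm operates.
P = MC gives -27 - 24x + 3x^2 = 0, with roots -1 and 9. Take the larger (rising MC): x* = 9.
Check: AVC at x = 9 is £34 ≤ P, so revenue covers variable cost.
Profit = P·x − TC = 88·9 − 739 = £53.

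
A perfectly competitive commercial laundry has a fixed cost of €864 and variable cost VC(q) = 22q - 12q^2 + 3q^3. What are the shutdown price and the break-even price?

Shutdown price = min AVC. AVC = 22 - 12q + 3q^2, with vertex at q = 2 and minimum €10.
ATC = 864/q + 22 - 12q + 3q^2. Setting dATC/dq = −864/q^2 − 12 + 6q = 0 gives q = 6 (since 6·6^3 − 12·6^2 = 864).
min ATC = 864/6 + 22 − 12·6 + 3·6^2 = €202. That is the break-even price.
Between these two prices the firm operates at a loss; above €202 it earns a profit.

Shutdown price = €10; break-even price = €202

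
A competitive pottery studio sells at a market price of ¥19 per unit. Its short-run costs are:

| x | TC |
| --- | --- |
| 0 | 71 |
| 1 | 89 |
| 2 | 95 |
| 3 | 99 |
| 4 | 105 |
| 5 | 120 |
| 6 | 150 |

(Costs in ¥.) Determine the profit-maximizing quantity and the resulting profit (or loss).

Profit at each row (π = 19x − TC): x=0: -71; x=1: -70; x=2: -57; x=3: -42; x=4: -29; x=5: -25; x=6: -36.
Profit is maximized at x = 5. AVC there is 49/5 = ¥9.80 ≤ P, so producing beats shutting down (which would give -¥71).

x = 5; profit = -¥25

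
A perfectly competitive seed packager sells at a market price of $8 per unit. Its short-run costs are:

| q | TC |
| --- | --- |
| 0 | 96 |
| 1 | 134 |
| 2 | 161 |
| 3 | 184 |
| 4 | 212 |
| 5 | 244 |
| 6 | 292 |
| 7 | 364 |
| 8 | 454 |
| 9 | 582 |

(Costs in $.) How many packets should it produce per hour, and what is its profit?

q = 0 (shut down); profit = -$96

Tabulate TR − TC: q=0: -96; q=1: -126; q=2: -145; q=3: -160; q=4: -180; q=5: -204; q=6: -244; q=7: -308; q=8: -390; q=9: -510.
Profit is highest at q = 0. Equivalently, the lowest AVC in the table is 116/4 ≈ $29 at q = 4, and P = $8 falls below it — price never covers variable cost, so the firm shuts down and loses only its fixed cost.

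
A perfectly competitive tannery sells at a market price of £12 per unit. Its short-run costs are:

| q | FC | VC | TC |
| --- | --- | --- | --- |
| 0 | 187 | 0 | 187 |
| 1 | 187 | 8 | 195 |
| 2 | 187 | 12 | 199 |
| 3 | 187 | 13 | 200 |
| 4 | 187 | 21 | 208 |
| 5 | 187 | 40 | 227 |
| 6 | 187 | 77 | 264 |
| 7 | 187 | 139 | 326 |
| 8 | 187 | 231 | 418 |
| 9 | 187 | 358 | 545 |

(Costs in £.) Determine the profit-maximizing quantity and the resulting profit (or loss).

q = 4; profit = -£160

Compute π = P·q − TC at each output: q=0: -187; q=1: -183; q=2: -175; q=3: -164; q=4: -160; q=5: -167; q=6: -192; q=7: -242; q=8: -322; q=9: -437.
Profit is maximized at q = 4. AVC there is 21/4 = £5.25 ≤ P, so producing beats shutting down (which would give -£187).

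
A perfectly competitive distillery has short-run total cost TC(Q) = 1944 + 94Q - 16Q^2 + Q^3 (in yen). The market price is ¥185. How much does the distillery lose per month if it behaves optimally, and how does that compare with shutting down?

Profit = -¥254 at Q = 13

AVC = 94 - 16Q + Q^2; min AVC = ¥30 at Q = 8. Since P = ¥185 ≥ min AVC, the firm produces.
MC = 94 - 32Q + 3Q^2. Setting P = MC and taking the root on the rising branch gives Q* = 13.
TR = 185·13 = 2405. TC = 1944 + 715 = 2659. Profit = 2405 − 2659 = -¥254.
That loss of ¥254 beats the ¥1944 the firm would lose by shutting down; producing recovers ¥1690 of fixed cost.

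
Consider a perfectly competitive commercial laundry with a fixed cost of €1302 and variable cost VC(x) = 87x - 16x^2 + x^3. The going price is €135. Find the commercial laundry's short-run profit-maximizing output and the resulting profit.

Profit = -€150 at x = 12

AVC = 87 - 16x + x^2 has its minimum €23 at x = 8; price €135 clears that bar, so the firm operates.
With MC = 87 - 32x + 3x^2, P = MC on the upward-sloping part at x* = 12.
TR = 135·12 = 1620. TC = 1302 + 468 = 1770. Profit = 1620 − 1770 = -€150.
Shutting down would mean losing the fixed cost of €1302, so operating at a loss of €150 is better by €1152.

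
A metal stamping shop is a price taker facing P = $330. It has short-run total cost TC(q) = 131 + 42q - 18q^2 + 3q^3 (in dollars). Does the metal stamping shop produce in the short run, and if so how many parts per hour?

Variable cost is VC = 42q - 18q^2 + 3q^3, so AVC = VC/q = 42 - 18q + 3q^2 and MC = dTC/dq = 42 - 36q + 9q^2.
AVC hits its minimum where MC = AVC, at q = 3, giving min AVC = 42 - 18·3 + 3·3^2 = $15.
P = $330 exceeds min AVC = $15, so the firm stays open.
Solving P = MC: -288 - 36q + 9q^2 = 0 ⇒ q = -4 or 8. On the upward-sloping branch, q* = 8.
Check: AVC at q = 8 is $90 ≤ P, so revenue covers variable cost.
Profit = P·q − TC = 330·8 − 851 = $1789.

Produce at q = 8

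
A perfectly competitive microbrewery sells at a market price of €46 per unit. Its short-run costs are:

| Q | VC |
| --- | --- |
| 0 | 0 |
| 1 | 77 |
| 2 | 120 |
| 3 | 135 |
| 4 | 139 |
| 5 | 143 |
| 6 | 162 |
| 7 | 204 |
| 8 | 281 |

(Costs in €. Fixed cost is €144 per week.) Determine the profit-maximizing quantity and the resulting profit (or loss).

Tabulate TR − TC: Q=0: -144; Q=1: -175; Q=2: -172; Q=3: -141; Q=4: -99; Q=5: -57; Q=6: -30; Q=7: -26; Q=8: -57.
Profit is maximized at Q = 7. AVC there is 204/7 = €29.14 ≤ P, so producing beats shutting down (which would give -€144).

Q = 7; profit = -€26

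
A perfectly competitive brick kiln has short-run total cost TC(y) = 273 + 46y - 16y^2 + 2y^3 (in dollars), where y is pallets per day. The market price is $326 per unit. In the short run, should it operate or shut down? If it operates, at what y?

Produce at y = 10

Variable cost is VC = 46y - 16y^2 + 2y^3, so AVC = VC/y = 46 - 16y + 2y^2 and MC = dTC/dy = 46 - 32y + 6y^2.
The AVC parabola has its vertex at y = 16/4 = 4, where AVC = 46 - 16·4 + 2·4^2 = $14.
Because $326 ≥ $14, revenue can cover variable cost; the firm operates.
Set P = MC: 326 = 46 - 32y + 6y^2 → -280 - 32y + 6y^2 = 0. The roots are y = -14/3 and y = 10; the profit-maximizing output is on the rising part of MC, so y* = 10.
Check: AVC at y = 10 is $86 ≤ P, so revenue covers variable cost.
Profit = P·y − TC = 326·10 − 1133 = $2127.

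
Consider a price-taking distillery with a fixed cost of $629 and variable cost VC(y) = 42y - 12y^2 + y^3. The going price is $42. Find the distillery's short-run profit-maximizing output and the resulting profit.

AVC = 42 - 12y + y^2; min AVC = $6 at y = 6. Since P = $42 ≥ min AVC, the firm produces.
MC = 42 - 24y + 3y^2. Setting P = MC and taking the root on the rising branch gives y* = 8.
TR = 42·8 = 336. TC = 629 + 80 = 709. Profit = 336 − 709 = -$373.
By producing, the firm covers all variable cost plus $256 of fixed cost; shutting down would lose the full $629.

Profit = -$373 at y = 8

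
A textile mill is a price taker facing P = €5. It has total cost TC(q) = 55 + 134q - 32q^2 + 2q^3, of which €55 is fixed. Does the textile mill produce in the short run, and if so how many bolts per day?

Shut down

Variable cost is VC = 134q - 32q^2 + 2q^3, so AVC = VC/q = 134 - 32q + 2q^2 and MC = dTC/dq = 134 - 64q + 6q^2.
AVC is minimized where dAVC/dq = -32 + 4q = 0, at q = 8; min AVC = 134 - 32·8 + 2·8^2 = €6.
With P < min AVC (€5 < €6), every unit sold adds to the loss.
Best response: produce nothing and absorb the €55 fixed cost.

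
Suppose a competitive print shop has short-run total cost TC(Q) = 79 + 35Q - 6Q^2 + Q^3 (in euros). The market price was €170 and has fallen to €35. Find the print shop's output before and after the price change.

Output falls from 9 to 4

AVC = 35 - 6Q + Q^2, minimized at Q = 3 where min AVC = €26. MC = 35 - 12Q + 3Q^2.
At P = €170 ≥ min AVC, set P = MC on the rising branch: Q = 9.
At P = €35 ≥ min AVC, set P = MC: Q = 4. The firm stays open but cuts output.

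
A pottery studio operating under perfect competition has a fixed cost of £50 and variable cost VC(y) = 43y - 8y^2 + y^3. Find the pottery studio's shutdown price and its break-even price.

Shutdown price = £27; break-even price = £38

Shutdown price = min AVC. AVC = 43 - 8y + y^2, with vertex at y = 4 and minimum £27.
ATC = 50/y + 43 - 8y + y^2. Setting dATC/dy = −50/y^2 − 8 + 2y = 0 gives y = 5 (since 2·5^3 − 8·5^2 = 50).
min ATC = 50/5 + 43 − 8·5 + 5^2 = £38. That is the break-even price.
Between these two prices the firm operates at a loss; above £38 it earns a profit.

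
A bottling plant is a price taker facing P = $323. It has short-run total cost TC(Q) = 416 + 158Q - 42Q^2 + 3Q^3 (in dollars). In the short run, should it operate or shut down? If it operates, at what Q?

From TC, MC = TC'(Q) = 158 - 84Q + 9Q^2 and AVC = VC/Q = 158 - 42Q + 3Q^2.
AVC hits its minimum where MC = AVC, at Q = 7, giving min AVC = 158 - 42·7 + 3·7^2 = $11.
Since P = $323 ≥ min AVC = $11, price covers variable cost and the firm should produce.
Solving P = MC: -165 - 84Q + 9Q^2 = 0 ⇒ Q = -5/3 or 11. On the upward-sloping branch, Q* = 11.
Check: AVC at Q = 11 is $59 ≤ P, so revenue covers variable cost.
Profit = P·Q − TC = 323·11 − 1065 = $2488.

Produce at Q = 11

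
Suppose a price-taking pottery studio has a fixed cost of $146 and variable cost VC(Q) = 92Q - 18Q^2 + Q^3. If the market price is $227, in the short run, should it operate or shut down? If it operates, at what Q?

Variable cost is VC = 92Q - 18Q^2 + Q^3, so AVC = VC/Q = 92 - 18Q + Q^2 and MC = dTC/dQ = 92 - 36Q + 3Q^2.
AVC is minimized where dAVC/dQ = -18 + 2Q = 0, at Q = 9; min AVC = 92 - 18·9 + 9^2 = $11.
P = $227 exceeds min AVC = $11, so the firm stays open.
Set P = MC: 227 = 92 - 36Q + 3Q^2 → -135 - 36Q + 3Q^2 = 0. The roots are Q = -3 and Q = 15; the profit-maximizing output is on the rising part of MC, so Q* = 15.
Check: AVC at Q = 15 is $47 ≤ P, so revenue covers variable cost.
Profit = P·Q − TC = 227·15 − 851 = $2554.

Produce at Q = 15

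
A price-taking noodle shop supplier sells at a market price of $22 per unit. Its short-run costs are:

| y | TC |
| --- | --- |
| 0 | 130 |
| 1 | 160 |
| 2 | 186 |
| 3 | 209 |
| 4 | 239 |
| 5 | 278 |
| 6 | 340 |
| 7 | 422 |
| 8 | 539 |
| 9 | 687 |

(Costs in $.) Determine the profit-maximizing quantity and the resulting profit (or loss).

y = 0 (shut down); profit = -$130

Compute π = P·y − TC at each output: y=0: -130; y=1: -138; y=2: -142; y=3: -143; y=4: -151; y=5: -168; y=6: -208; y=7: -268; y=8: -363; y=9: -489.
Profit is highest at y = 0. Equivalently, the lowest AVC in the table is 79/3 ≈ $26.33 at y = 3, and P = $22 falls below it — price never covers variable cost, so the firm shuts down and loses only its fixed cost.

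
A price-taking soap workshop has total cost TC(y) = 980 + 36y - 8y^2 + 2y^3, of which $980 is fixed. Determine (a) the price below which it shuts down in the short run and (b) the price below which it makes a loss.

AVC = 36 - 8y + 2y^2; minimized at y = 2, giving min AVC = $28. That is the shutdown price.
ATC = 980/y + 36 - 8y + 2y^2. Setting dATC/dy = −980/y^2 − 8 + 4y = 0 gives y = 7 (since 4·7^3 − 8·7^2 = 980).
min ATC = 980/7 + 36 − 8·7 + 2·7^2 = $218. That is the break-even price.
Between these two prices the firm operates at a loss; above $218 it earns a profit.

Shutdown price = $28; break-even price = $218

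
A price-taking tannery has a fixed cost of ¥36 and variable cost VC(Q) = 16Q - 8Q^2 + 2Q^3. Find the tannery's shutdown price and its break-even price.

Shutdown price = ¥8; break-even price = ¥22

Shutdown price = min AVC. AVC = 16 - 8Q + 2Q^2, with vertex at Q = 2 and minimum ¥8.
ATC = 36/Q + 16 - 8Q + 2Q^2. Setting dATC/dQ = −36/Q^2 − 8 + 4Q = 0 gives Q = 3 (since 4·3^3 − 8·3^2 = 36).
min ATC = 36/3 + 16 − 8·3 + 2·3^2 = ¥22. That is the break-even price.
For ¥8 ≤ P < ¥22 the firm produces at a loss; below ¥8 it shuts down.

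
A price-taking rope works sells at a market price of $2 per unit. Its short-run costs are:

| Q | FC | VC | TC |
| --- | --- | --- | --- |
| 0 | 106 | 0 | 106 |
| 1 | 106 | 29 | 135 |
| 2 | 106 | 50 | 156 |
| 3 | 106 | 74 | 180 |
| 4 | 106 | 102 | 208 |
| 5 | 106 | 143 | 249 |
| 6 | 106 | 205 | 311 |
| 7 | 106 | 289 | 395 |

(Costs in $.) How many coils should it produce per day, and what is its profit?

Profit at each row (π = 2Q − TC): Q=0: -106; Q=1: -133; Q=2: -152; Q=3: -174; Q=4: -200; Q=5: -239; Q=6: -299; Q=7: -381.
Profit is highest at Q = 0. Equivalently, the lowest AVC in the table is 74/3 ≈ $24.67 at Q = 3, and P = $2 falls below it — price never covers variable cost, so the firm shuts down and loses only its fixed cost.

Q = 0 (shut down); profit = -$106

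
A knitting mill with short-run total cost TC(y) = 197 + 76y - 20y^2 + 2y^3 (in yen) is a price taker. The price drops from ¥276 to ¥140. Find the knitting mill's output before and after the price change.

Output falls from 10 to 8

MC = 76 - 40y + 6y^2; the shutdown threshold is min AVC = ¥26 (at y = 5).
At P = ¥276 ≥ min AVC, set P = MC on the rising branch: y = 10.
At P = ¥140 ≥ min AVC, set P = MC: y = 8. The firm stays open but cuts output.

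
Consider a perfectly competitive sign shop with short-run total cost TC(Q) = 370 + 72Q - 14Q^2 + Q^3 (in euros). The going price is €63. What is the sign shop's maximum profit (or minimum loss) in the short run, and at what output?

Profit = -€46 at Q = 9

AVC = 72 - 14Q + Q^2 has its minimum €23 at Q = 7; price €63 clears that bar, so the firm operates.
MC = 72 - 28Q + 3Q^2. Setting P = MC and taking the root on the rising branch gives Q* = 9.
TR = 63·9 = 567. TC = 370 + 243 = 613. Profit = 567 − 613 = -€46.
Shutting down would mean losing the fixed cost of €370, so operating at a loss of €46 is better by €324.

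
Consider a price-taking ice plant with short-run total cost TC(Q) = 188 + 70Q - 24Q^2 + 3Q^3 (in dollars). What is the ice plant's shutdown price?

The shutdown price is the minimum of AVC. VC = 70Q - 24Q^2 + 3Q^3, so AVC = 70 - 24Q + 3Q^2.
dAVC/dQ = -24 + 6Q = 0 gives Q = 4. min AVC = 70 - 24·4 + 3·4^2 = 22.
For P < $22 the firm produces nothing.

$22 per unit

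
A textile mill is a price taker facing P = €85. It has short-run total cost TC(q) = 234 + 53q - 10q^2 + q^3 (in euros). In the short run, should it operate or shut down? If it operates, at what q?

Produce at q = 8

Strip out fixed cost: VC = 53q - 10q^2 + q^3. Then AVC = 53 - 10q + q^2 and MC = 53 - 20q + 3q^2.
AVC hits its minimum where MC = AVC, at q = 5, giving min AVC = 53 - 10·5 + 5^2 = €28.
Because €85 ≥ €28, revenue can cover variable cost; the firm operates.
Set P = MC: 85 = 53 - 20q + 3q^2 → -32 - 20q + 3q^2 = 0. The roots are q = -4/3 and q = 8; the profit-maximizing output is on the rising part of MC, so q* = 8.
Check: AVC at q = 8 is €37 ≤ P, so revenue covers variable cost.
Profit = P·q − TC = 85·8 − 530 = €150.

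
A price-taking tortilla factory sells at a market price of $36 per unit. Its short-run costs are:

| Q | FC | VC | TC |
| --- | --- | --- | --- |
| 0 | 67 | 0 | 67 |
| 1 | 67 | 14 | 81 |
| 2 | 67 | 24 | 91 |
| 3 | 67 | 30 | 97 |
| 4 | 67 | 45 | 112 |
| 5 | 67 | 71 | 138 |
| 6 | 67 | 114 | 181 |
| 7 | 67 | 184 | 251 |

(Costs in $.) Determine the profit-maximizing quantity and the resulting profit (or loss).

Tabulate TR − TC: Q=0: -67; Q=1: -45; Q=2: -19; Q=3: 11; Q=4: 32; Q=5: 42; Q=6: 35; Q=7: 1.
Profit is maximized at Q = 5. AVC there is 71/5 = $14.20 ≤ P, so producing beats shutting down (which would give -$67).

Q = 5; profit = $42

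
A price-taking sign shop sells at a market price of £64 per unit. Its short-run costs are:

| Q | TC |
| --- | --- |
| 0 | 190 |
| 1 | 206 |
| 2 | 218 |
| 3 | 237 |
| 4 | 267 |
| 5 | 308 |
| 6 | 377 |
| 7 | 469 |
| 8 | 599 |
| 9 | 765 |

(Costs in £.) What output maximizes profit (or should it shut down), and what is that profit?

Q = 5; profit = £12

Tabulate TR − TC: Q=0: -190; Q=1: -142; Q=2: -90; Q=3: -45; Q=4: -11; Q=5: 12; Q=6: 7; Q=7: -21; Q=8: -87; Q=9: -189.
Profit is maximized at Q = 5. AVC there is 118/5 = £23.60 ≤ P, so producing beats shutting down (which would give -£190).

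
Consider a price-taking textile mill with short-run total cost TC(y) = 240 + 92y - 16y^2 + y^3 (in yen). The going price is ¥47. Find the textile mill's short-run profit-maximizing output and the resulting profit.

Profit = -¥78 at y = 9

AVC = 92 - 16y + y^2; min AVC = ¥28 at y = 8. Since P = ¥47 ≥ min AVC, the firm produces.
With MC = 92 - 32y + 3y^2, P = MC on the upward-sloping part at y* = 9.
TR = 47·9 = 423. TC = 240 + 261 = 501. Profit = 423 − 501 = -¥78.
Shutting down would mean losing the fixed cost of ¥240, so operating at a loss of ¥78 is better by ¥162.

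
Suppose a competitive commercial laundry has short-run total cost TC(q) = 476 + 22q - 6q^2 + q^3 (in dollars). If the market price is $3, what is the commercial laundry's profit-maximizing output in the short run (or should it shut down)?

Shut down

Strip out fixed cost: VC = 22q - 6q^2 + q^3. Then AVC = 22 - 6q + q^2 and MC = 22 - 12q + 3q^2.
The AVC parabola has its vertex at q = 6/2 = 3, where AVC = 22 - 6·3 + 3^2 = $13.
Since P = $3 < min AVC = $13, price fails to cover variable cost at any output.
The firm minimizes its loss by shutting down and losing only its fixed cost of $476.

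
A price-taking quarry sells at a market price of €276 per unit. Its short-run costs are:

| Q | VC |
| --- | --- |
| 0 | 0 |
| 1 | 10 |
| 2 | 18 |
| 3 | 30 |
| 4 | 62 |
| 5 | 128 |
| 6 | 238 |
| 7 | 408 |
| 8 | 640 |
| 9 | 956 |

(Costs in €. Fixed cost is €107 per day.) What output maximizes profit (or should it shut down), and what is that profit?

Compute π = P·Q − TC at each output: Q=0: -107; Q=1: 159; Q=2: 427; Q=3: 691; Q=4: 935; Q=5: 1145; Q=6: 1311; Q=7: 1417; Q=8: 1461; Q=9: 1421.
Profit is maximized at Q = 8. AVC there is 640/8 = €80 ≤ P, so producing beats shutting down (which would give -€107).

Q = 8; profit = €1461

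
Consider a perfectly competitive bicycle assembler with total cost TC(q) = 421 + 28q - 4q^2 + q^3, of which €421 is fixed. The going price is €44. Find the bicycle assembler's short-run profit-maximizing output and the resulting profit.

Profit = -€357 at q = 4

AVC = 28 - 4q + q^2 has its minimum €24 at q = 2; price €44 clears that bar, so the firm operates.
With MC = 28 - 8q + 3q^2, P = MC on the upward-sloping part at q* = 4.
TR = 44·4 = 176. TC = 421 + 112 = 533. Profit = 176 − 533 = -€357.
That loss of €357 beats the €421 the firm would lose by shutting down; producing recovers €64 of fixed cost.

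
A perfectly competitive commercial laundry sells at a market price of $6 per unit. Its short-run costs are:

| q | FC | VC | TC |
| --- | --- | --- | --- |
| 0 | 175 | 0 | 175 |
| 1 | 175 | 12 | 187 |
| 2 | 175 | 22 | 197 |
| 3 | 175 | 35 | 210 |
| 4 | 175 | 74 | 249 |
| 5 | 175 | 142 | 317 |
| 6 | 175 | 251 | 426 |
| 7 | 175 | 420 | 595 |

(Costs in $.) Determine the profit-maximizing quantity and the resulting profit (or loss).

Tabulate TR − TC: q=0: -175; q=1: -181; q=2: -185; q=3: -192; q=4: -225; q=5: -287; q=6: -390; q=7: -553.
Profit is highest at q = 0. Equivalently, the lowest AVC in the table is 22/2 ≈ $11 at q = 2, and P = $6 falls below it — price never covers variable cost, so the firm shuts down and loses only its fixed cost.

q = 0 (shut down); profit = -$175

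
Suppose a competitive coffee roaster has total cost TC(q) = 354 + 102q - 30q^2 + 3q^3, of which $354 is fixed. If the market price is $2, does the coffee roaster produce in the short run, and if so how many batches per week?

Variable cost is VC = 102q - 30q^2 + 3q^3, so AVC = VC/q = 102 - 30q + 3q^2 and MC = dTC/dq = 102 - 60q + 9q^2.
AVC is minimized where dAVC/dq = -30 + 6q = 0, at q = 5; min AVC = 102 - 30·5 + 3·5^2 = $27.
Since P = $2 < min AVC = $27, price fails to cover variable cost at any output.
Best response: produce nothing and absorb the $354 fixed cost.

Shut down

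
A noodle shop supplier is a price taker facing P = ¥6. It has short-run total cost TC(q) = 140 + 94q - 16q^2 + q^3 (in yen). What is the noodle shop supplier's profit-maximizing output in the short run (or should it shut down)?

Variable cost is VC = 94q - 16q^2 + q^3, so AVC = VC/q = 94 - 16q + q^2 and MC = dTC/dq = 94 - 32q + 3q^2.
AVC is minimized where dAVC/dq = -16 + 2q = 0, at q = 8; min AVC = 94 - 16·8 + 8^2 = ¥30.
P = ¥6 lies below min AVC = ¥30; no output level covers variable cost.
The firm minimizes its loss by shutting down and losing only its fixed cost of ¥140.

Shut down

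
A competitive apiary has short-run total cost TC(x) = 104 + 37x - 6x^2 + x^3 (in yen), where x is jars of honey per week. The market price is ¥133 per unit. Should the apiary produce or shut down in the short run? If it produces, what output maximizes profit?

Strip out fixed cost: VC = 37x - 6x^2 + x^3. Then AVC = 37 - 6x + x^2 and MC = 37 - 12x + 3x^2.
The AVC parabola has its vertex at x = 6/2 = 3, where AVC = 37 - 6·3 + 3^2 = ¥28.
Since P = ¥133 ≥ min AVC = ¥28, price covers variable cost and the firm should produce.
Solving P = MC: -96 - 12x + 3x^2 = 0 ⇒ x = -4 or 8. On the upward-sloping branch, x* = 8.
Check: AVC at x = 8 is ¥53 ≤ P, so revenue covers variable cost.
Profit = P·x − TC = 133·8 − 528 = ¥536.

Produce at x = 8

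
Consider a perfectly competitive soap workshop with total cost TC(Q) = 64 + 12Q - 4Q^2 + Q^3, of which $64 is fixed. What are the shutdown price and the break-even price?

AVC = 12 - 4Q + Q^2; minimized at Q = 2, giving min AVC = $8. That is the shutdown price.
ATC = 64/Q + 12 - 4Q + Q^2. Setting dATC/dQ = −64/Q^2 − 4 + 2Q = 0 gives Q = 4 (since 2·4^3 − 4·4^2 = 64).
min ATC = 64/4 + 12 − 4·4 + 4^2 = $28. That is the break-even price.
For $8 ≤ P < $28 the firm produces at a loss; below $8 it shuts down.

Shutdown price = $8; break-even price = $28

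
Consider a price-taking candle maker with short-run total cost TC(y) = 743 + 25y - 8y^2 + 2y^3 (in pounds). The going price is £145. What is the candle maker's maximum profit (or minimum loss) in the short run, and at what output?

AVC = 25 - 8y + 2y^2; min AVC = £17 at y = 2. Since P = £145 ≥ min AVC, the firm produces.
With MC = 25 - 16y + 6y^2, P = MC on the upward-sloping part at y* = 6.
TR = 145·6 = 870. TC = 743 + 294 = 1037. Profit = 870 − 1037 = -£167.
By producing, the firm covers all variable cost plus £576 of fixed cost; shutting down would lose the full £743.

Profit = -£167 at y = 6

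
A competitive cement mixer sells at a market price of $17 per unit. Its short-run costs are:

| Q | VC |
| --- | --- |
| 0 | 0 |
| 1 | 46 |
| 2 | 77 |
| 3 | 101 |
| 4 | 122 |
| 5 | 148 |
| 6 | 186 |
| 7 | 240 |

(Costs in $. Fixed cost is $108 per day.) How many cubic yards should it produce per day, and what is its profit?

Q = 0 (shut down); profit = -$108

Tabulate TR − TC: Q=0: -108; Q=1: -137; Q=2: -151; Q=3: -158; Q=4: -162; Q=5: -171; Q=6: -192; Q=7: -229.
Profit is highest at Q = 0. Equivalently, the lowest AVC in the table is 148/5 ≈ $29.60 at Q = 5, and P = $17 falls below it — price never covers variable cost, so the firm shuts down and loses only its fixed cost.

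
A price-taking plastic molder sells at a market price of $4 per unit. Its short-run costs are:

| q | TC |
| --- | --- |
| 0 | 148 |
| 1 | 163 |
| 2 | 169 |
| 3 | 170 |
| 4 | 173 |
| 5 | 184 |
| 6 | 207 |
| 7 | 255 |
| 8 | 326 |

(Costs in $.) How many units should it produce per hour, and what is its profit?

q = 0 (shut down); profit = -$148

Profit at each row (π = 4q − TC): q=0: -148; q=1: -159; q=2: -161; q=3: -158; q=4: -157; q=5: -164; q=6: -183; q=7: -227; q=8: -294.
Profit is highest at q = 0. Equivalently, the lowest AVC in the table is 25/4 ≈ $6.25 at q = 4, and P = $4 falls below it — price never covers variable cost, so the firm shuts down and loses only its fixed cost.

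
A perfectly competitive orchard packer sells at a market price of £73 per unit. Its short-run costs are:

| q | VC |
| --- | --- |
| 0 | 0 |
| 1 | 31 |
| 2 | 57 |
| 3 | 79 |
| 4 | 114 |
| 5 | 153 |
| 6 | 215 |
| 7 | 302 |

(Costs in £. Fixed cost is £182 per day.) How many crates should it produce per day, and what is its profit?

Compute π = P·q − TC at each output: q=0: -182; q=1: -140; q=2: -93; q=3: -42; q=4: -4; q=5: 30; q=6: 41; q=7: 27.
Profit is maximized at q = 6. AVC there is 215/6 = £35.83 ≤ P, so producing beats shutting down (which would give -£182).

q = 6; profit = £41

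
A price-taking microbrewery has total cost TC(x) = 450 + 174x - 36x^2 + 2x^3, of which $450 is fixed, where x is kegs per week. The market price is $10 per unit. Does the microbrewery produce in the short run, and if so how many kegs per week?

Variable cost is VC = 174x - 36x^2 + 2x^3, so AVC = VC/x = 174 - 36x + 2x^2 and MC = dTC/dx = 174 - 72x + 6x^2.
The AVC parabola has its vertex at x = 36/4 = 9, where AVC = 174 - 36·9 + 2·9^2 = $12.
With P < min AVC ($10 < $12), every unit sold adds to the loss.
Shutting down limits the loss to fixed cost, $450.

Shut down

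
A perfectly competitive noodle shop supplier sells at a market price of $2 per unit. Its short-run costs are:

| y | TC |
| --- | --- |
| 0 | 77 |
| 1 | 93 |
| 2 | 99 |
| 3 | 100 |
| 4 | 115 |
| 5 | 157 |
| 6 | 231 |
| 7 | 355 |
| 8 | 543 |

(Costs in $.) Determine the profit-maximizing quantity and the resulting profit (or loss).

y = 0 (shut down); profit = -$77

Compute π = P·y − TC at each output: y=0: -77; y=1: -91; y=2: -95; y=3: -94; y=4: -107; y=5: -147; y=6: -219; y=7: -341; y=8: -527.
Profit is highest at y = 0. Equivalently, the lowest AVC in the table is 23/3 ≈ $7.67 at y = 3, and P = $2 falls below it — price never covers variable cost, so the firm shuts down and loses only its fixed cost.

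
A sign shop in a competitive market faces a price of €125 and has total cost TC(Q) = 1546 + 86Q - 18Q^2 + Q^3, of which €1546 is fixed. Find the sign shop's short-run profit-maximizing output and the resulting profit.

AVC = 86 - 18Q + Q^2; min AVC = €5 at Q = 9. Since P = €125 ≥ min AVC, the firm produces.
With MC = 86 - 36Q + 3Q^2, P = MC on the upward-sloping part at Q* = 13.
TR = 125·13 = 1625. TC = 1546 + 273 = 1819. Profit = 1625 − 1819 = -€194.
Shutting down would mean losing the fixed cost of €1546, so operating at a loss of €194 is better by €1352.

Profit = -€194 at Q = 13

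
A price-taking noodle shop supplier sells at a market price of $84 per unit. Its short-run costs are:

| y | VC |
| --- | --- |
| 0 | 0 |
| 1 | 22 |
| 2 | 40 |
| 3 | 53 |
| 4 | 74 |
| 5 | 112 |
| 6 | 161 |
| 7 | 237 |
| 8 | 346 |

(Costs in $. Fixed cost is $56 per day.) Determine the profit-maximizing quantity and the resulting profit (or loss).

Tabulate TR − TC: y=0: -56; y=1: 6; y=2: 72; y=3: 143; y=4: 206; y=5: 252; y=6: 287; y=7: 295; y=8: 270.
Profit is maximized at y = 7. AVC there is 237/7 = $33.86 ≤ P, so producing beats shutting down (which would give -$56).

y = 7; profit = $295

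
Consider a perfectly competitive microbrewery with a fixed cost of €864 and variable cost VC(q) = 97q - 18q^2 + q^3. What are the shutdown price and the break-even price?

Shutdown price = €16; break-even price = €97

AVC = 97 - 18q + q^2; minimized at q = 9, giving min AVC = €16. That is the shutdown price.
ATC = 864/q + 97 - 18q + q^2. Setting dATC/dq = −864/q^2 − 18 + 2q = 0 gives q = 12 (since 2·12^3 − 18·12^2 = 864).
min ATC = 864/12 + 97 − 18·12 + 12^2 = €97. That is the break-even price.
Between these two prices the firm operates at a loss; above €97 it earns a profit.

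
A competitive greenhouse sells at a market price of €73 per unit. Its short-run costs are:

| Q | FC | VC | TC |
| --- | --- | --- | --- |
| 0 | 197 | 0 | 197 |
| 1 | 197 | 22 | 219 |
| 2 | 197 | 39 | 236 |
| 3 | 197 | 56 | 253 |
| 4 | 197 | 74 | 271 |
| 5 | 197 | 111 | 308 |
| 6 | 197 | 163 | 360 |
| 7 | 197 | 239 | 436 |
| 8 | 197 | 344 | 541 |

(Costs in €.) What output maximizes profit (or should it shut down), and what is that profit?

Profit at each row (π = 73Q − TC): Q=0: -197; Q=1: -146; Q=2: -90; Q=3: -34; Q=4: 21; Q=5: 57; Q=6: 78; Q=7: 75; Q=8: 43.
Profit is maximized at Q = 6. AVC there is 163/6 = €27.17 ≤ P, so producing beats shutting down (which would give -€197).

Q = 6; profit = €78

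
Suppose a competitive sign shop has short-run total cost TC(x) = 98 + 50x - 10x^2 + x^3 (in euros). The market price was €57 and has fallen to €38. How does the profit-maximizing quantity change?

Output falls from 7 to 6

MC = 50 - 20x + 3x^2; the shutdown threshold is min AVC = €25 (at x = 5).
With P = €57 above the shutdown price, P = MC gives x = 7.
At P = €38 ≥ min AVC, set P = MC: x = 6. The firm stays open but cuts output.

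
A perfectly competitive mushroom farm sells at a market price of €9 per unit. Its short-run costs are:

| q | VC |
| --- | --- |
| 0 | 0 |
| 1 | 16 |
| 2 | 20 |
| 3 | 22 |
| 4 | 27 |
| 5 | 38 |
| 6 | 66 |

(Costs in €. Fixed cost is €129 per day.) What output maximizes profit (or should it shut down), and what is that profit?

Compute π = P·q − TC at each output: q=0: -129; q=1: -136; q=2: -131; q=3: -124; q=4: -120; q=5: -122; q=6: -141.
Profit is maximized at q = 4. AVC there is 27/4 = €6.75 ≤ P, so producing beats shutting down (which would give -€129).

q = 4; profit = -€120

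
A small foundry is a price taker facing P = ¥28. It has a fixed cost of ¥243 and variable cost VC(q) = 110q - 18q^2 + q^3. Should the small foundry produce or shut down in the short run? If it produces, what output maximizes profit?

Shut down

Variable cost is VC = 110q - 18q^2 + q^3, so AVC = VC/q = 110 - 18q + q^2 and MC = dTC/dq = 110 - 36q + 3q^2.
AVC hits its minimum where MC = AVC, at q = 9, giving min AVC = 110 - 18·9 + 9^2 = ¥29.
P = ¥28 lies below min AVC = ¥29; no output level covers variable cost.
The firm minimizes its loss by shutting down and losing only its fixed cost of ¥243.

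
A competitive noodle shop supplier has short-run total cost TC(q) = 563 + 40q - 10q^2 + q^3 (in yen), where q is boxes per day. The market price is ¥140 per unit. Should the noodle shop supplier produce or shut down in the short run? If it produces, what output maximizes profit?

Variable cost is VC = 40q - 10q^2 + q^3, so AVC = VC/q = 40 - 10q + q^2 and MC = dTC/dq = 40 - 20q + 3q^2.
The AVC parabola has its vertex at q = 10/2 = 5, where AVC = 40 - 10·5 + 5^2 = ¥15.
Because ¥140 ≥ ¥15, revenue can cover variable cost; the firm operates.
Set P = MC: 140 = 40 - 20q + 3q^2 → -100 - 20q + 3q^2 = 0. The roots are q = -10/3 and q = 10; the profit-maximizing output is on the rising part of MC, so q* = 10.
Check: AVC at q = 10 is ¥40 ≤ P, so revenue covers variable cost.
Profit = P·q − TC = 140·10 − 963 = ¥437.

Produce at q = 10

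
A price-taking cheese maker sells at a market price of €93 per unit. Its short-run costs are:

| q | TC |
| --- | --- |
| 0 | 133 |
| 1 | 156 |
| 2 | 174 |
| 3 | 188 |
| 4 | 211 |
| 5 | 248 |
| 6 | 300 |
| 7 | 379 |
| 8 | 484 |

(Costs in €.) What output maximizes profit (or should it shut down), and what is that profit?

Profit at each row (π = 93q − TC): q=0: -133; q=1: -63; q=2: 12; q=3: 91; q=4: 161; q=5: 217; q=6: 258; q=7: 272; q=8: 260.
Profit is maximized at q = 7. AVC there is 246/7 = €35.14 ≤ P, so producing beats shutting down (which would give -€133).

q = 7; profit = €272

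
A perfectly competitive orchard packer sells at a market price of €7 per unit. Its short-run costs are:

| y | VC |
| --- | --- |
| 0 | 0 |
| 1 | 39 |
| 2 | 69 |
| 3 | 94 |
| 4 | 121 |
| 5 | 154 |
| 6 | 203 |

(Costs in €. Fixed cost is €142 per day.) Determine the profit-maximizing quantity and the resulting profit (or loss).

Compute π = P·y − TC at each output: y=0: -142; y=1: -174; y=2: -197; y=3: -215; y=4: -235; y=5: -261; y=6: -303.
Profit is highest at y = 0. Equivalently, the lowest AVC in the table is 121/4 ≈ €30.25 at y = 4, and P = €7 falls below it — price never covers variable cost, so the firm shuts down and loses only its fixed cost.

y = 0 (shut down); profit = -€142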